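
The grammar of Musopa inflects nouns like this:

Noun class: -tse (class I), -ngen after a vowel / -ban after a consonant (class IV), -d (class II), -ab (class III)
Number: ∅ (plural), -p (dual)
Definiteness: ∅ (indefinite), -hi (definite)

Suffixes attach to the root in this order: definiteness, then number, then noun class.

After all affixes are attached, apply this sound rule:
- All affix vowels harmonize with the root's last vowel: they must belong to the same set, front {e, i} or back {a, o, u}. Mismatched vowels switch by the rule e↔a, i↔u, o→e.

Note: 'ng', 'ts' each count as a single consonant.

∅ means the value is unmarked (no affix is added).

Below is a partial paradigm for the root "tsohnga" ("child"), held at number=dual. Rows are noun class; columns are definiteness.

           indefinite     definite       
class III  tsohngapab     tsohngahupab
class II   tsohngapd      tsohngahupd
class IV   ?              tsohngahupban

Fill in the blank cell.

tsohngapban

definiteness = indefinite: zero marking, form stays tsohnga.
Attach number dual -p → tsohngap.
Attach noun class class IV -ban (after consonant 'p') → tsohngapban.
Vowel harmony: no change.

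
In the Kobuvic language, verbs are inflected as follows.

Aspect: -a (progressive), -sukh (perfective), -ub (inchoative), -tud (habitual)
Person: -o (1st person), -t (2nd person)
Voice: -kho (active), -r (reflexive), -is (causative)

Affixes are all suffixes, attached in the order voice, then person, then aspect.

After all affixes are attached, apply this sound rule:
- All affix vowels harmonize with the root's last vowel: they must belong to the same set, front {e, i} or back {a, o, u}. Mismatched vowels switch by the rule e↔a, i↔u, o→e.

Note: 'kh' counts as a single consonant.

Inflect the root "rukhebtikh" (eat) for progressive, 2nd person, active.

rukhebtikhkhete

Attach voice active -kho → rukhebtikhkho.
Attach person 2nd person -t → rukhebtikhkhot.
Attach aspect progressive -a → rukhebtikhkhota.
Apply vowel harmony: rukhebtikhkhota → rukhebtikhkhete.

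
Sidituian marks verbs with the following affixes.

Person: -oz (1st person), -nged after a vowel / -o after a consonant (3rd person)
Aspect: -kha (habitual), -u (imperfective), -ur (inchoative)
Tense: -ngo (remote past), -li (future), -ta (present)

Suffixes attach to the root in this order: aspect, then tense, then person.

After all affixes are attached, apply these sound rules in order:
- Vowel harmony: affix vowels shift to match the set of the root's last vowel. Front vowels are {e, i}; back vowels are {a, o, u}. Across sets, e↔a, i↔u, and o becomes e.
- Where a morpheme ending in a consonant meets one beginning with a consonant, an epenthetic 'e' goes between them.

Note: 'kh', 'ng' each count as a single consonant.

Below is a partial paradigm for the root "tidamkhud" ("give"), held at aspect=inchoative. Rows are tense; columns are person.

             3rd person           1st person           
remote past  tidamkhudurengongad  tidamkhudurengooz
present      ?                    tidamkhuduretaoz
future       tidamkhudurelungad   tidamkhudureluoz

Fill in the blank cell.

tidamkhuduretangad

Attach aspect inchoative -ur → tidamkhudur.
Attach tense present -ta → tidamkhudurta.
Attach person 3rd person -nged (after vowel 'a') → tidamkhudurtanged.
Apply vowel harmony: tidamkhudurtanged → tidamkhudurtangad.
Apply epenthesis: tidamkhudurtangad → tidamkhuduretangad.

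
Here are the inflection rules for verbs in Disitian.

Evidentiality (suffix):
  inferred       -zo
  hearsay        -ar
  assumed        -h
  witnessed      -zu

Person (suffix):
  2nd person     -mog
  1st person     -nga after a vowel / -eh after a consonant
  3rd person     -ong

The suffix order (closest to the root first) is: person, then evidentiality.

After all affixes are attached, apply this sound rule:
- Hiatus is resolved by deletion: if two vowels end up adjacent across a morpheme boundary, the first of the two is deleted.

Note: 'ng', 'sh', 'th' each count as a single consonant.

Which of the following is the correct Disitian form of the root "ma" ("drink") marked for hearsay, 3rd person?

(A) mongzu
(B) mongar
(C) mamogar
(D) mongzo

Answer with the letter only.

B

Attach person 3rd person -ong → maong.
Attach evidentiality hearsay -ar → maongar.
Apply vowel deletion: maongar → mongar.
So the correct form is mongar, option (B).
(C) mamogar is wrong: it uses 2nd person instead of 3rd person for person.
(D) mongzo is wrong: it uses inferred instead of hearsay for evidentiality.
(A) mongzu is wrong: it uses witnessed instead of hearsay for evidentiality.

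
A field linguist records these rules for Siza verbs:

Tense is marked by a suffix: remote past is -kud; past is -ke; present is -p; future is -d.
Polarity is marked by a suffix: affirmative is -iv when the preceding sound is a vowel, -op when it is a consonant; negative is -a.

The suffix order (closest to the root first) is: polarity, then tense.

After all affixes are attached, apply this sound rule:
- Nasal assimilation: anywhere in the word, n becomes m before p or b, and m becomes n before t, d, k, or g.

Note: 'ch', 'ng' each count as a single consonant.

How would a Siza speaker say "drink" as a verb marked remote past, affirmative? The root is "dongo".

Attach polarity affirmative -iv (after vowel 'o') → dongoiv.
Attach tense remote past -kud → dongoivkud.
Nasal assimilation: no change.

dongoivkud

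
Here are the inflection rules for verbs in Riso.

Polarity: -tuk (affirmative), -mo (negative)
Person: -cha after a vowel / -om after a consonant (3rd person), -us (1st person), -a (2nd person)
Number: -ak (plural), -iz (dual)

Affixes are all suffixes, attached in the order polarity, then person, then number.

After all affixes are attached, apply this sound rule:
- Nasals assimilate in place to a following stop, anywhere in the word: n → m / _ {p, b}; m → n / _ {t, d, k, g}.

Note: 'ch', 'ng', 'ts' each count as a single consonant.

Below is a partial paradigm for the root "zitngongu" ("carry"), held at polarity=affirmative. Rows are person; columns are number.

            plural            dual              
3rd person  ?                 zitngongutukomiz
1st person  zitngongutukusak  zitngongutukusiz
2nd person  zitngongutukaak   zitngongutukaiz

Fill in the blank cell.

zitngongutukomak

Attach polarity affirmative -tuk → zitngongutuk.
Attach person 3rd person -om (after consonant 'k') → zitngongutukom.
Attach number plural -ak → zitngongutukomak.
Nasal assimilation: no change.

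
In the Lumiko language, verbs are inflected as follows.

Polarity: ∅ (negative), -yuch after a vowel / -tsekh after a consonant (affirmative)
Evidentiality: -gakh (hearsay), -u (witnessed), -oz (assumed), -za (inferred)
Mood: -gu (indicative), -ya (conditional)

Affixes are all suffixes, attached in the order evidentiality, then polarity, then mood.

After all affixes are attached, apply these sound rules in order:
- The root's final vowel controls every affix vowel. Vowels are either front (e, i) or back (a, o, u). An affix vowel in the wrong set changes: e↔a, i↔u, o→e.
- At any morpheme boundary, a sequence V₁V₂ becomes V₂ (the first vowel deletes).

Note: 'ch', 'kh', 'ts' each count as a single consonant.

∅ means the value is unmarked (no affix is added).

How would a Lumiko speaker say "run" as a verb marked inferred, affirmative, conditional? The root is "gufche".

gufchezeyichye

Attach evidentiality inferred -za → gufcheza.
Attach polarity affirmative -yuch (after vowel 'a') → gufchezayuch.
Attach mood conditional -ya → gufchezayuchya.
Apply vowel harmony: gufchezayuchya → gufchezeyichye.
Vowel deletion: no change.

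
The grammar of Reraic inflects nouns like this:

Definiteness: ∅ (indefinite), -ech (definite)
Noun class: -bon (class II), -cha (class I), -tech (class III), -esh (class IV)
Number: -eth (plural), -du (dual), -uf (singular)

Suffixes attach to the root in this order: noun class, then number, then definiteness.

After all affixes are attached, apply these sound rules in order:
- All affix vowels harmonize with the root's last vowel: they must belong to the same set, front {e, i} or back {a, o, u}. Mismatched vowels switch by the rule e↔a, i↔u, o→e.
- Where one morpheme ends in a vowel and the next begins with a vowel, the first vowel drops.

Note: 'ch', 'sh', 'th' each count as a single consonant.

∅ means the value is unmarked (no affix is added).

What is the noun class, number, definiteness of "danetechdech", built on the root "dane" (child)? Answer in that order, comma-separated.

Segment: dane-tech-du-ech.
noun class: -tech → class III.
number: -du → dual.
definiteness: -ech → definite.

class III, dual, definite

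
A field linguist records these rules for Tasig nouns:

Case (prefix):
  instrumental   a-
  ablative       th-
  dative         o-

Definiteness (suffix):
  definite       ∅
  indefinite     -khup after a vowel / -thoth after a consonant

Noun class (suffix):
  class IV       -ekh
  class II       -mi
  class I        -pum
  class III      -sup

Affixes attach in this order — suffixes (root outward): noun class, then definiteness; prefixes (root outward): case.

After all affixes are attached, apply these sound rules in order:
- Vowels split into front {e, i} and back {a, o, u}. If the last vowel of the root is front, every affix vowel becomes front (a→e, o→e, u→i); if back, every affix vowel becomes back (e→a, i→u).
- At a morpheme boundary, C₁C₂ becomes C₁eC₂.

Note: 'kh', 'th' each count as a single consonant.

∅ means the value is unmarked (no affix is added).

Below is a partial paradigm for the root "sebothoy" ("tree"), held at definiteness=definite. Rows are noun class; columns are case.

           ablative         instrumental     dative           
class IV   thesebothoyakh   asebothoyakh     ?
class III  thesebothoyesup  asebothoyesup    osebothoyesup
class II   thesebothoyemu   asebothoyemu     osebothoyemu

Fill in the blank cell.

osebothoyakh

Attach noun class class IV -ekh → sebothoyekh.
definiteness = definite: zero marking, form stays sebothoyekh.
Attach case dative o- → osebothoyekh.
Apply vowel harmony: osebothoyekh → osebothoyakh.
Epenthesis: no change.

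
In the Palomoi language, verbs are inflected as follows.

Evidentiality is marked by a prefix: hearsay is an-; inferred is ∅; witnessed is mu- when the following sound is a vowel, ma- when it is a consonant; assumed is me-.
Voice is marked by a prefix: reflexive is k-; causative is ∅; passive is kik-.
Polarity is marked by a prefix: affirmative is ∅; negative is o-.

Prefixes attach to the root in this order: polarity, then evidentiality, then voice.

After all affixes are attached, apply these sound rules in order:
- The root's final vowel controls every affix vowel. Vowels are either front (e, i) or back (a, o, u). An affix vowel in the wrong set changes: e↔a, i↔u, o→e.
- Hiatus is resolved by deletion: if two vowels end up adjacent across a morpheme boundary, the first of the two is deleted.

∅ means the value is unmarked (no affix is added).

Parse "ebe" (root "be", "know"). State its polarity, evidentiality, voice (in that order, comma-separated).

negative, inferred, causative

Segment: o-be.
polarity: o- → negative.
evidentiality: ∅ → inferred.
voice: ∅ → causative.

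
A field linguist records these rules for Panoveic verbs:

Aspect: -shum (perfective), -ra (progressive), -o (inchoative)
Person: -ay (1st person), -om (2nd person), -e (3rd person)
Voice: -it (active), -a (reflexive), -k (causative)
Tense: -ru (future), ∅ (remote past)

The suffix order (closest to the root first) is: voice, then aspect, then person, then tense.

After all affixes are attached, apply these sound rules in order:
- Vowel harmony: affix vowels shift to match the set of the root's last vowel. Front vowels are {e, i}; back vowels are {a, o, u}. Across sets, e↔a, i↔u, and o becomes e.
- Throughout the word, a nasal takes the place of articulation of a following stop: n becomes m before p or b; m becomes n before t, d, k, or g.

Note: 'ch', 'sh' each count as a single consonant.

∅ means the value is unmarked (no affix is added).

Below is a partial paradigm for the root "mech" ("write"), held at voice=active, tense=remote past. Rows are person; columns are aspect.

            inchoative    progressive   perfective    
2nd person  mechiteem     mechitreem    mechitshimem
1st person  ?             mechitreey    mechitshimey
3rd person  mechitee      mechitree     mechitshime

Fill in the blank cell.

mechiteey

Attach voice active -it → mechit.
Attach aspect inchoative -o → mechito.
Attach person 1st person -ay → mechitoay.
tense = remote past: zero marking, form stays mechitoay.
Apply vowel harmony: mechitoay → mechiteey.
Nasal assimilation: no change.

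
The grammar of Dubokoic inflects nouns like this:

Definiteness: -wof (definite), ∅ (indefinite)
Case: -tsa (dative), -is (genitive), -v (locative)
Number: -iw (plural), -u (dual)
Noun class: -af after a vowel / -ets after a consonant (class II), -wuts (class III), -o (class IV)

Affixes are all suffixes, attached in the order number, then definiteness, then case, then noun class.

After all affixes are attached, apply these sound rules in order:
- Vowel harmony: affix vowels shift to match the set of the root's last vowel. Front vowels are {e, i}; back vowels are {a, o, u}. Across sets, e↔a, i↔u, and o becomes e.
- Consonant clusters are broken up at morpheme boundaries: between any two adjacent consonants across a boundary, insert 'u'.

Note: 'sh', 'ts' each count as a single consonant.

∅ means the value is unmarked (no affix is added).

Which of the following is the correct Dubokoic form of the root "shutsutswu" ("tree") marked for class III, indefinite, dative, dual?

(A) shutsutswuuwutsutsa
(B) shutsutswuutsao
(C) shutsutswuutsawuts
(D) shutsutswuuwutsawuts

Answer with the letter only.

Attach number dual -u → shutsutswuu.
definiteness = indefinite: zero marking, form stays shutsutswuu.
Attach case dative -tsa → shutsutswuutsa.
Attach noun class class III -wuts → shutsutswuutsawuts.
Vowel harmony: no change.
Epenthesis: no change.
So the correct form is shutsutswuutsawuts, option (C).
(B) shutsutswuutsao is wrong: it uses class IV instead of class III for noun class.
(D) shutsutswuuwutsawuts is wrong: it uses plural instead of dual for number.
(A) shutsutswuuwutsutsa is wrong: it has the affixes in the wrong order.

C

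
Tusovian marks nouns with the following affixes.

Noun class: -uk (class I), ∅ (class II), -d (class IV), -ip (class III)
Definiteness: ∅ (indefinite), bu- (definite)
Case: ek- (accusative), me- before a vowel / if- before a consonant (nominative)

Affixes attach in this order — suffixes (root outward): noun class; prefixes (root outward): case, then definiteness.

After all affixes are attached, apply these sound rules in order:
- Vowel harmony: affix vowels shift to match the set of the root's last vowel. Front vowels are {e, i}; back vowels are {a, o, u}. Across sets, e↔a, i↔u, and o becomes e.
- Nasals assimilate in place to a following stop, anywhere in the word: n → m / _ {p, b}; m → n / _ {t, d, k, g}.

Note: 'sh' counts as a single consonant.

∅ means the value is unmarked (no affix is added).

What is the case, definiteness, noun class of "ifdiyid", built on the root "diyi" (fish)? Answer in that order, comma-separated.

Segment: if-diyi-d.
case: me/if- → nominative.
definiteness: ∅ → indefinite.
noun class: -d → class IV.

nominative, indefinite, class IV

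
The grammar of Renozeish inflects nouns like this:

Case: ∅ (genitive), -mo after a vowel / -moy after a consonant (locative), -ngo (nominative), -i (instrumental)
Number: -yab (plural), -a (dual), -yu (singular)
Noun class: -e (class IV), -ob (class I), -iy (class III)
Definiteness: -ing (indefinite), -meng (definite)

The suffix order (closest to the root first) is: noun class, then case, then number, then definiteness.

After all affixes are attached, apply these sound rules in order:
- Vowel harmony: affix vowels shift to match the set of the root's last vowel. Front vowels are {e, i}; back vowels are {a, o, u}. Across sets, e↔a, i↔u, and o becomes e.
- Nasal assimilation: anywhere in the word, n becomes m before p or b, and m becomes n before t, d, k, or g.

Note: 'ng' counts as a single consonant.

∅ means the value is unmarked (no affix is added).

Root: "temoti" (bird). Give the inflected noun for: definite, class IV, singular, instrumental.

temotieiyimeng

Attach noun class class IV -e → temotie.
Attach case instrumental -i → temotiei.
Attach number singular -yu → temotieiyu.
Attach definiteness definite -meng → temotieiyumeng.
Apply vowel harmony: temotieiyumeng → temotieiyimeng.
Nasal assimilation: no change.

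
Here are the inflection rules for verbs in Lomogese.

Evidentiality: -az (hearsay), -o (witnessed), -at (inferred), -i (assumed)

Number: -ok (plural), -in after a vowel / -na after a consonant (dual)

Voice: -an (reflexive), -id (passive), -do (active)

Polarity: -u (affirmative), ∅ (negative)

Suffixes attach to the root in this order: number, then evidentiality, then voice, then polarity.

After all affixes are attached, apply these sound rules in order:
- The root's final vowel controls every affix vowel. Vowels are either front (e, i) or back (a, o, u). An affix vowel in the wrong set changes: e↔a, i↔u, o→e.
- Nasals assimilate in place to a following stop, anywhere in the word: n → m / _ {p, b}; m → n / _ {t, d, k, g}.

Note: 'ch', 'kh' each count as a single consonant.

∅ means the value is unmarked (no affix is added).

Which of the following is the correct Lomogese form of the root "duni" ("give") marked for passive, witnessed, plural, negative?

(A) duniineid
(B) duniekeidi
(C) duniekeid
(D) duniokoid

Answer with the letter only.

Attach number plural -ok → duniok.
Attach evidentiality witnessed -o → dunioko.
Attach voice passive -id → duniokoid.
polarity = negative: zero marking, form stays duniokoid.
Apply vowel harmony: duniokoid → duniekeid.
Nasal assimilation: no change.
So the correct form is duniekeid, option (C).
(D) duniokoid is wrong: it fails to apply the sound rule(s).
(B) duniekeidi is wrong: it uses affirmative instead of negative for polarity.
(A) duniineid is wrong: it uses dual instead of plural for number.

C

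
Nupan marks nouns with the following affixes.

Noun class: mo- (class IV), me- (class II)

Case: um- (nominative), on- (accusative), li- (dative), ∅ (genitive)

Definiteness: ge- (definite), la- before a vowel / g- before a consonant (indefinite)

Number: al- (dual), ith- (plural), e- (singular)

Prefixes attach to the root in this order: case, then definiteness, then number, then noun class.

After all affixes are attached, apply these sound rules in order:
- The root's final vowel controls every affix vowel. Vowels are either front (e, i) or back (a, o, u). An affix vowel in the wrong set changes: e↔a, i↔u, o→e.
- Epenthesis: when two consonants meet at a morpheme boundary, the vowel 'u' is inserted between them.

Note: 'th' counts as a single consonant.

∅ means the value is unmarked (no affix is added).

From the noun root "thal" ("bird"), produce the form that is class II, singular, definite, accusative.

Attach case accusative on- → onthal.
Attach definiteness definite ge- → geonthal.
Attach number singular e- → egeonthal.
Attach noun class class II me- → meegeonthal.
Apply vowel harmony: meegeonthal → maagaonthal.
Apply epenthesis: maagaonthal → maagaonuthal.

maagaonuthal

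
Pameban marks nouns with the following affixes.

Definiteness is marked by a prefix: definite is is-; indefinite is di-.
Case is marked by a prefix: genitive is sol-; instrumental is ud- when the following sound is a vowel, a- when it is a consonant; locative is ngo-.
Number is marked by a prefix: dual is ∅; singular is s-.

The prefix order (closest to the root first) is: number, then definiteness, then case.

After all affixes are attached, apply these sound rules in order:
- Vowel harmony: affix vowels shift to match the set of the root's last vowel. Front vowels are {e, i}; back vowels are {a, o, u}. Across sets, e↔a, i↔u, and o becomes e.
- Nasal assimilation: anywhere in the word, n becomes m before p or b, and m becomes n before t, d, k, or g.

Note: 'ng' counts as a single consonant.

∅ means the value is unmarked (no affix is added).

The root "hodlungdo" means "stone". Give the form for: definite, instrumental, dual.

udushodlungdo

number = dual: zero marking, form stays hodlungdo.
Attach definiteness definite is- → ishodlungdo.
Attach case instrumental ud- (before vowel 'i') → udishodlungdo.
Apply vowel harmony: udishodlungdo → udushodlungdo.
Nasal assimilation: no change.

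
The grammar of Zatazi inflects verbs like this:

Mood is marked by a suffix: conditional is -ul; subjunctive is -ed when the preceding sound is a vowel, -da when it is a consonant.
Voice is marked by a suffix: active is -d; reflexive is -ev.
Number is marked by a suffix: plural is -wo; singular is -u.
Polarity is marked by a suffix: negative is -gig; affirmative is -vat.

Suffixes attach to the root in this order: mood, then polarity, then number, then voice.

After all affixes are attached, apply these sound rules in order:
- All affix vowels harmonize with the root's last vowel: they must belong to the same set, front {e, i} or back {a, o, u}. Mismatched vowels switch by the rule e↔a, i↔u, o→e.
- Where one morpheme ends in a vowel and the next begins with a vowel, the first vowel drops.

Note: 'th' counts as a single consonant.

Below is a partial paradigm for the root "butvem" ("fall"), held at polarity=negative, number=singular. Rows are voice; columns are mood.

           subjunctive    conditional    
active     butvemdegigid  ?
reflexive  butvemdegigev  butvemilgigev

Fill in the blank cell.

Attach mood conditional -ul → butvemul.
Attach polarity negative -gig → butvemulgig.
Attach number singular -u → butvemulgigu.
Attach voice active -d → butvemulgigud.
Apply vowel harmony: butvemulgigud → butvemilgigid.
Vowel deletion: no change.

butvemilgigid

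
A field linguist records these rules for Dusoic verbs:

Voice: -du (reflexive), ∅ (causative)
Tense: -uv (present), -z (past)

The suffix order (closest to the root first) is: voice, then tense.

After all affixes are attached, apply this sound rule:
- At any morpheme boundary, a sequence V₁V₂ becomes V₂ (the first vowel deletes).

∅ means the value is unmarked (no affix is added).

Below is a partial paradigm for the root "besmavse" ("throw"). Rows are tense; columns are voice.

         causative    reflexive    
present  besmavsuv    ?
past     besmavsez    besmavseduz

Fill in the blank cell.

besmavseduv

Attach voice reflexive -du → besmavsedu.
Attach tense present -uv → besmavseduuv.
Apply vowel deletion: besmavseduuv → besmavseduv.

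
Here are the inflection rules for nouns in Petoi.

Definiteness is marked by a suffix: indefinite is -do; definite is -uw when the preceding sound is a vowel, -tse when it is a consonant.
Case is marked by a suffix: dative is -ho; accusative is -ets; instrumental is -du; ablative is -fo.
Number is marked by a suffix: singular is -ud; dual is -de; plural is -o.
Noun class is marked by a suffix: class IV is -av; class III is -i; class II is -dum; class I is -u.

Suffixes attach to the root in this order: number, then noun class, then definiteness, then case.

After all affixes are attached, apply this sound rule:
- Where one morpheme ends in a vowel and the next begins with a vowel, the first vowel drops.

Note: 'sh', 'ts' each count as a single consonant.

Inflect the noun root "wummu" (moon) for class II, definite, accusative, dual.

Attach number dual -de → wummude.
Attach noun class class II -dum → wummudedum.
Attach definiteness definite -tse (after consonant 'm') → wummudedumtse.
Attach case accusative -ets → wummudedumtseets.
Apply vowel deletion: wummudedumtseets → wummudedumtsets.

wummudedumtsets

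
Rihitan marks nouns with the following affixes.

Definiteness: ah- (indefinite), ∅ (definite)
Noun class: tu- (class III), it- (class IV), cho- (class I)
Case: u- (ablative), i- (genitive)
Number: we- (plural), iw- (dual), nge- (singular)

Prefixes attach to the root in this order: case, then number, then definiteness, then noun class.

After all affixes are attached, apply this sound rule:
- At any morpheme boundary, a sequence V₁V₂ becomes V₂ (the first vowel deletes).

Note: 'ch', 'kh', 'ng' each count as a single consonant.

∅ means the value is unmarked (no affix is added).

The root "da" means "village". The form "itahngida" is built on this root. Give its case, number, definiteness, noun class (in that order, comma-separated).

genitive, singular, indefinite, class IV

Segment: it-ah-nge-i-da.
case: i- → genitive.
number: nge- → singular.
definiteness: ah- → indefinite.
noun class: it- → class IV.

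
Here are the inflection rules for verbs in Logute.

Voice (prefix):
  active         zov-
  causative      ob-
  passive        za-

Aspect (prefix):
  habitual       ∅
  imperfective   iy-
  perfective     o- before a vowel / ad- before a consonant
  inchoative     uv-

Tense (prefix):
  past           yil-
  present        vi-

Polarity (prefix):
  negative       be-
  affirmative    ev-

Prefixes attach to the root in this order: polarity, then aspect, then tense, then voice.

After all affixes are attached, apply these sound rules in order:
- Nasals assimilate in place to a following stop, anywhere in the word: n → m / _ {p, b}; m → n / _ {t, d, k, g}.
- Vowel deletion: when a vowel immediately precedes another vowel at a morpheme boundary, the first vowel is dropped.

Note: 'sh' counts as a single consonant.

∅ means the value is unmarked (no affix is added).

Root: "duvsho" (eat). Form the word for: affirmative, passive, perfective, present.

Attach polarity affirmative ev- → evduvsho.
Attach aspect perfective o- (before vowel 'e') → oevduvsho.
Attach tense present vi- → vioevduvsho.
Attach voice passive za- → zavioevduvsho.
Nasal assimilation: no change.
Apply vowel deletion: zavioevduvsho → zavevduvsho.

zavevduvsho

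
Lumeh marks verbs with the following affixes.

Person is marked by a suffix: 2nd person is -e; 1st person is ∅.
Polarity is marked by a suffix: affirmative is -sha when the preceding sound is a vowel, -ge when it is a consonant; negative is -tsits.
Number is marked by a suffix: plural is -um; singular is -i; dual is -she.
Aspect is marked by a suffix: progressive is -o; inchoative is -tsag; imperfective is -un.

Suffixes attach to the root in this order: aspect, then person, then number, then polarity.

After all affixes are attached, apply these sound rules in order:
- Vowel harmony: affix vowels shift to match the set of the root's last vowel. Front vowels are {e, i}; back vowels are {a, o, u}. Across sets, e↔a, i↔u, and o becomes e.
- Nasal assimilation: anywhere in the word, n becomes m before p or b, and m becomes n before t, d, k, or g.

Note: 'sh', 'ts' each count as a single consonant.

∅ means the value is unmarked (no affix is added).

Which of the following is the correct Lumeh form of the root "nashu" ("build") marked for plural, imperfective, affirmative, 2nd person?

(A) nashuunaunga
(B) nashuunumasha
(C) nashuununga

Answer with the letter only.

A

Attach aspect imperfective -un → nashuun.
Attach person 2nd person -e → nashuune.
Attach number plural -um → nashuuneum.
Attach polarity affirmative -ge (after consonant 'm') → nashuuneumge.
Apply vowel harmony: nashuuneumge → nashuunaumga.
Apply nasal assimilation: nashuunaumga → nashuunaunga.
So the correct form is nashuunaunga, option (A).
(C) nashuununga is wrong: it uses 1st person instead of 2nd person for person.
(B) nashuunumasha is wrong: it has the affixes in the wrong order.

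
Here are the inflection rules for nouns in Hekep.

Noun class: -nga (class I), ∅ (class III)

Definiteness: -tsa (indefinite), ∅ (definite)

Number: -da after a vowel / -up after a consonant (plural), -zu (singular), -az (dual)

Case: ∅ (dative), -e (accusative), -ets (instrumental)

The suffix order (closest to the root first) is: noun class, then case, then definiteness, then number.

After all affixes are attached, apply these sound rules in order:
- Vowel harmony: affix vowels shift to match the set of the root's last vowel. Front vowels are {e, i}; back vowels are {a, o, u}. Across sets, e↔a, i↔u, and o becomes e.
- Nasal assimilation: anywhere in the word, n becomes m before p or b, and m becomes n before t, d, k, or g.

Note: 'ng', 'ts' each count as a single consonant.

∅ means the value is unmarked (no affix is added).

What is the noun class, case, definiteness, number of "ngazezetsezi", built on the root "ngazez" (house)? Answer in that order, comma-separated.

Segment: ngazez-e-tsa-zu.
noun class: ∅ → class III.
case: -e → accusative.
definiteness: -tsa → indefinite.
number: -zu → singular.

class III, accusative, indefinite, singular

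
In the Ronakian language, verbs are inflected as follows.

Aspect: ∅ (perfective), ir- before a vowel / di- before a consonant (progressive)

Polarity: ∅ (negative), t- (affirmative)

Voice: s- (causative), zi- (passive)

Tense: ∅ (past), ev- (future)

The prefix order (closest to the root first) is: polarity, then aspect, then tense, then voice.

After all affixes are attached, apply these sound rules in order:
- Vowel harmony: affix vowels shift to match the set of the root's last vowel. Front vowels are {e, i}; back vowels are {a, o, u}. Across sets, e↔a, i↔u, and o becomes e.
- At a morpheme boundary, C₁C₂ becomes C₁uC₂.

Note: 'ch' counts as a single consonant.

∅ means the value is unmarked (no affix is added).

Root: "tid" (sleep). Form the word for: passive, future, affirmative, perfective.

Attach polarity affirmative t- → ttid.
aspect = perfective: zero marking, form stays ttid.
Attach tense future ev- → evttid.
Attach voice passive zi- → zievttid.
Vowel harmony: no change.
Apply epenthesis: zievttid → zievututid.

zievututid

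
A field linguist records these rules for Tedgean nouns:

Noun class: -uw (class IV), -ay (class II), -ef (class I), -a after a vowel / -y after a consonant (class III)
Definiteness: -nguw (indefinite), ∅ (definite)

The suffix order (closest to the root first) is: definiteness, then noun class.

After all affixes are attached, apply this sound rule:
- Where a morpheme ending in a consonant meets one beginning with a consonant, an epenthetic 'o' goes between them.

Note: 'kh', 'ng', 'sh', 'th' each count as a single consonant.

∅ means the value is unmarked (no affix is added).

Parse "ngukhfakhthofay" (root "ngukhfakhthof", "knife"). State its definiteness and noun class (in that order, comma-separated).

definite, class II

Segment: ngukhfakhthof-ay.
definiteness: ∅ → definite.
noun class: -ay → class II.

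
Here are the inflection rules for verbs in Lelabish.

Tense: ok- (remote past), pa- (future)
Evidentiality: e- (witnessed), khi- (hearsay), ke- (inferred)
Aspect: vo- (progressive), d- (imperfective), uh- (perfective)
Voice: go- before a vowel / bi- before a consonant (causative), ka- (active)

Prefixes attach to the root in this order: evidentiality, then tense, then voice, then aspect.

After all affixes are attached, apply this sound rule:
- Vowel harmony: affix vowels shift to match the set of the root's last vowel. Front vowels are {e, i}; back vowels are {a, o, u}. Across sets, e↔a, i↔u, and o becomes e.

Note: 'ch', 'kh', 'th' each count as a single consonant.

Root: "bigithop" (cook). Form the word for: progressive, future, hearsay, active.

Attach evidentiality hearsay khi- → khibigithop.
Attach tense future pa- → pakhibigithop.
Attach voice active ka- → kapakhibigithop.
Attach aspect progressive vo- → vokapakhibigithop.
Apply vowel harmony: vokapakhibigithop → vokapakhubigithop.

vokapakhubigithop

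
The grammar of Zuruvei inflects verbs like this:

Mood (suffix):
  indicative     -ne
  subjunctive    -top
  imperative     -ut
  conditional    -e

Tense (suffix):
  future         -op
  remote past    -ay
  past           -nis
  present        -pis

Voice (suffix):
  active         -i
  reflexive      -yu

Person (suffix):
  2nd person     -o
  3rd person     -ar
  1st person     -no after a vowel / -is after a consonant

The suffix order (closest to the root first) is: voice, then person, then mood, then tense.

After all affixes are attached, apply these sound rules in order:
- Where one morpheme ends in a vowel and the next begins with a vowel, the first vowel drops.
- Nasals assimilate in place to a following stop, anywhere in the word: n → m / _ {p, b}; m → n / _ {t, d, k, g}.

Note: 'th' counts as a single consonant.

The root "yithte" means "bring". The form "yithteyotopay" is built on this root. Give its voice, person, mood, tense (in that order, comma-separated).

reflexive, 2nd person, subjunctive, remote past

Segment: yithte-yu-o-top-ay.
voice: -yu → reflexive.
person: -o → 2nd person.
mood: -top → subjunctive.
tense: -ay → remote past.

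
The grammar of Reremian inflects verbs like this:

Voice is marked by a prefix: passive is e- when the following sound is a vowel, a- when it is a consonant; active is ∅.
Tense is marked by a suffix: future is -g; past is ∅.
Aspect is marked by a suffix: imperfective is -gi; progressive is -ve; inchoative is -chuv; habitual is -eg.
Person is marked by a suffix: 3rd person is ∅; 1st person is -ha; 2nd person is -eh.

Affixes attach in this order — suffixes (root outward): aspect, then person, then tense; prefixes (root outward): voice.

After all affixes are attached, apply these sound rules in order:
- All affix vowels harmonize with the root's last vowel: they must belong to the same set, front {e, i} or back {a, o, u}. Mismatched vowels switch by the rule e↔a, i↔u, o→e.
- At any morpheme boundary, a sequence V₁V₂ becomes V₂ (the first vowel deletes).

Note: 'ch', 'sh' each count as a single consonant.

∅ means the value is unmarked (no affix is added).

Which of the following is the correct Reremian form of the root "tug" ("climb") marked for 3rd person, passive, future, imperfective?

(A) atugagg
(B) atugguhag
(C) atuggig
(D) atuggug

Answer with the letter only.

Attach voice passive a- (before consonant 't') → atug.
Attach aspect imperfective -gi → atuggi.
person = 3rd person: zero marking, form stays atuggi.
Attach tense future -g → atuggig.
Apply vowel harmony: atuggig → atuggug.
Vowel deletion: no change.
So the correct form is atuggug, option (D).
(C) atuggig is wrong: it fails to apply the sound rule(s).
(A) atugagg is wrong: it uses habitual instead of imperfective for aspect.
(B) atugguhag is wrong: it uses 1st person instead of 3rd person for person.

D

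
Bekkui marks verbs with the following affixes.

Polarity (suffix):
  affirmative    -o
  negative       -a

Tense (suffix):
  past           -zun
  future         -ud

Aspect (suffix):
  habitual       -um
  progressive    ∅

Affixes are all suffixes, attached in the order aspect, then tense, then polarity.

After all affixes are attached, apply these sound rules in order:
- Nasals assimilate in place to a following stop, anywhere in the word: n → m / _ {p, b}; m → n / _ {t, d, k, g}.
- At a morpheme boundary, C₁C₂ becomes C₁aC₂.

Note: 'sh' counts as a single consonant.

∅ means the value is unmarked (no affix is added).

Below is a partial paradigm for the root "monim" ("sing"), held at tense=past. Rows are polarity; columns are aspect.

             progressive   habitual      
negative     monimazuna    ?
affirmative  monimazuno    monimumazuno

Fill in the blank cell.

monimumazuna

Attach aspect habitual -um → monimum.
Attach tense past -zun → monimumzun.
Attach polarity negative -a → monimumzuna.
Nasal assimilation: no change.
Apply epenthesis: monimumzuna → monimumazuna.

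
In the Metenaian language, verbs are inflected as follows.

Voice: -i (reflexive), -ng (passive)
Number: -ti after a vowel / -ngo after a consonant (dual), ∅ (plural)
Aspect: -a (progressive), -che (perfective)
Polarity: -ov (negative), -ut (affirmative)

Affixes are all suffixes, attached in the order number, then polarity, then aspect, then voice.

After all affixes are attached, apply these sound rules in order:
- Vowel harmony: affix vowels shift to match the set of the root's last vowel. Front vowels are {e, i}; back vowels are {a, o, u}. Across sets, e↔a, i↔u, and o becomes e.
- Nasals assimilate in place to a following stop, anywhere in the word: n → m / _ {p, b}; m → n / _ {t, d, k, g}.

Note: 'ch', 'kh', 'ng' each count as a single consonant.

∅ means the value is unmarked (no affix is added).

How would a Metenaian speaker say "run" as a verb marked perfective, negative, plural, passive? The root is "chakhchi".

chakhchievcheng

number = plural: zero marking, form stays chakhchi.
Attach polarity negative -ov → chakhchiov.
Attach aspect perfective -che → chakhchiovche.
Attach voice passive -ng → chakhchiovcheng.
Apply vowel harmony: chakhchiovcheng → chakhchievcheng.
Nasal assimilation: no change.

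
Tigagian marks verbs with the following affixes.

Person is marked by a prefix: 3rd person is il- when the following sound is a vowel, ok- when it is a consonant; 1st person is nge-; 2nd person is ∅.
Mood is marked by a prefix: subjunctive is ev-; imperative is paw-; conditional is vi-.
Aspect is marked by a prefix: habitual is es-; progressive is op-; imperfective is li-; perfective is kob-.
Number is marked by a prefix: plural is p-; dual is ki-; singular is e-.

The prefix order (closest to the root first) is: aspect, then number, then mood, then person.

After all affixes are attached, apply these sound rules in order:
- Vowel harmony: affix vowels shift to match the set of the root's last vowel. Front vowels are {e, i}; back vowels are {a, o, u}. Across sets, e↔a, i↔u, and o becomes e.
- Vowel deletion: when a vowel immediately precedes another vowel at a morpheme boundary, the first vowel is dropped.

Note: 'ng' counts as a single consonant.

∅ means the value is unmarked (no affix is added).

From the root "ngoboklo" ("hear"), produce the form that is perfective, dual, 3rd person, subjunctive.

ulavkukobngoboklo

Attach aspect perfective kob- → kobngoboklo.
Attach number dual ki- → kikobngoboklo.
Attach mood subjunctive ev- → evkikobngoboklo.
Attach person 3rd person il- (before vowel 'e') → ilevkikobngoboklo.
Apply vowel harmony: ilevkikobngoboklo → ulavkukobngoboklo.
Vowel deletion: no change.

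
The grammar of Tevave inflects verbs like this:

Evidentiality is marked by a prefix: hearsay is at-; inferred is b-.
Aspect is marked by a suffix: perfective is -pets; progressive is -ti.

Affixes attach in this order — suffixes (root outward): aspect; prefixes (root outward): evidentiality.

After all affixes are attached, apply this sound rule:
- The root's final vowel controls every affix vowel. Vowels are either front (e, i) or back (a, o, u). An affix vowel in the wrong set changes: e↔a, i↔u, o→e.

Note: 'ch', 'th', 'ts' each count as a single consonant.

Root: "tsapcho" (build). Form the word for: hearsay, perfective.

attsapchopats

Attach evidentiality hearsay at- → attsapcho.
Attach aspect perfective -pets → attsapchopets.
Apply vowel harmony: attsapchopets → attsapchopats.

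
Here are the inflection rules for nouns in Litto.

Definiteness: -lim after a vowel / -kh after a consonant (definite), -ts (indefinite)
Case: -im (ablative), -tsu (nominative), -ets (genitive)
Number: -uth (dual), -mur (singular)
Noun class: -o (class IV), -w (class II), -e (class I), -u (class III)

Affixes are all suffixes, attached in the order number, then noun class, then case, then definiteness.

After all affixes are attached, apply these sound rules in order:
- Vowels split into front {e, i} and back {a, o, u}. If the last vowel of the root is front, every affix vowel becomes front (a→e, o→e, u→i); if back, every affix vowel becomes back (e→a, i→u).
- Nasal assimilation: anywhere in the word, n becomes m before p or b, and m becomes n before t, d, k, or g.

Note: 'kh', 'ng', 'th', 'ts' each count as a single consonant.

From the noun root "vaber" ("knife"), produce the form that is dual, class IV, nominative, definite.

Attach number dual -uth → vaberuth.
Attach noun class class IV -o → vaberutho.
Attach case nominative -tsu → vaberuthotsu.
Attach definiteness definite -lim (after vowel 'u') → vaberuthotsulim.
Apply vowel harmony: vaberuthotsulim → vaberithetsilim.
Nasal assimilation: no change.

vaberithetsilim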